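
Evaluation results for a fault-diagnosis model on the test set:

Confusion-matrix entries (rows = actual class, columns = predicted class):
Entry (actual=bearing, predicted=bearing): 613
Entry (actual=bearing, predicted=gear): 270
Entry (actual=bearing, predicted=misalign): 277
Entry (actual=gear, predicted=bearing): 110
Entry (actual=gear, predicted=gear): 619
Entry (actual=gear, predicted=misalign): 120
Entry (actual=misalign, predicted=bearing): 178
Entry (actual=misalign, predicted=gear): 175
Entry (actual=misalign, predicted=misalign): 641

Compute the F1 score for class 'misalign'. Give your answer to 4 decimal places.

0.6309

Treat 'misalign' as positive and all other classes as negative.
F1 score = 2·TP/(2·TP+FP+FN).
misalign: TP=641, FP=277+120=397, FN=178+175=353 → 1282/2032 = 0.63091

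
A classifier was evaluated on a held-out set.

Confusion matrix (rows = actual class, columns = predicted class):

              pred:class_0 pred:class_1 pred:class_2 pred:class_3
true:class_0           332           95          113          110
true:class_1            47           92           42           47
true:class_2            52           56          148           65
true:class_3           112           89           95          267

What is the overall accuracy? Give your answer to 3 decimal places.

Accuracy = trace / total = (332+92+148+267=839) / 1762 = 839/1762 = 0.476

0.476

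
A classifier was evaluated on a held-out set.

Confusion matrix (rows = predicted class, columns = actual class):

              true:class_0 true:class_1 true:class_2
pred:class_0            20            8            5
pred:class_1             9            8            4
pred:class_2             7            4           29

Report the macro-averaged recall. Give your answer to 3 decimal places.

0.573

Per-class recall (TP/(TP+FN)):
  class_0: TP=20, FN=9+7=16 → 20/36 = 0.5556
  class_1: TP=8, FN=8+4=12 → 8/20 = 0.4000
  class_2: TP=29, FN=5+4=9 → 29/38 = 0.7632
Macro-recall = mean = (0.5556 + 0.4000 + 0.7632) / 3 = 0.573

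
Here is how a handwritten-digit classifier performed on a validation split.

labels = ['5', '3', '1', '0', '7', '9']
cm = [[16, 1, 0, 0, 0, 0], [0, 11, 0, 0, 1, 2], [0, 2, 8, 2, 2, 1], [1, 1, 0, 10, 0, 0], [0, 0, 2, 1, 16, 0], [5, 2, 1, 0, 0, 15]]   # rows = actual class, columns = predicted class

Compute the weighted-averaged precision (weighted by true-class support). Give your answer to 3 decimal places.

0.767

Per-class precision (TP/(TP+FP)):
  5: TP=16, FP=0+0+1+0+5=6 → 16/22 = 0.7273
  3: TP=11, FP=1+2+1+0+2=6 → 11/17 = 0.6471
  1: TP=8, FP=0+0+0+2+1=3 → 8/11 = 0.7273
  0: TP=10, FP=0+0+2+1+0=3 → 10/13 = 0.7692
  7: TP=16, FP=0+1+2+0+0=3 → 16/19 = 0.8421
  9: TP=15, FP=0+2+1+0+0=3 → 15/18 = 0.8333
Weighted-precision = Σ (supportᵢ/N)·precisionᵢ with N=100: (17/100)·0.7273 + (14/100)·0.6471 + (15/100)·0.7273 + (12/100)·0.7692 + (19/100)·0.8421 + (23/100)·0.8333 = 0.767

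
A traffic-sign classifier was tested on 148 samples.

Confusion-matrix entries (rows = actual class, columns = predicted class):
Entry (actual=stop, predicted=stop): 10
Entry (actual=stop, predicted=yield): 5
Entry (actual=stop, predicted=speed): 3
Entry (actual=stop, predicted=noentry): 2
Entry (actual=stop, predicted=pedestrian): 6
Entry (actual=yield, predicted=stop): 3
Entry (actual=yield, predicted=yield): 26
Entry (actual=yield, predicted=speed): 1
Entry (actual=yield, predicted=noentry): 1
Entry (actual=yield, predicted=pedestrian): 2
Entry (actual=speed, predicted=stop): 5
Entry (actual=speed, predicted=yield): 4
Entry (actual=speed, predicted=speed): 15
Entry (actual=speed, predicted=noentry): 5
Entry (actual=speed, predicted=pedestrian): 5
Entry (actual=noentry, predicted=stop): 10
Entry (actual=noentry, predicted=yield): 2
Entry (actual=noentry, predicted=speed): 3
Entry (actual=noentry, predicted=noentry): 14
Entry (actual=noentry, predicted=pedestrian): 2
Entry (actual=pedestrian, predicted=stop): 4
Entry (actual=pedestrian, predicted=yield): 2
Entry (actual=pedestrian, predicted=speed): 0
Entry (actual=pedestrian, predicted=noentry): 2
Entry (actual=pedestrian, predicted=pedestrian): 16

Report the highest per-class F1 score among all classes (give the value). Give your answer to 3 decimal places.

0.722

Per-class F1 score (2·TP/(2·TP+FP+FN)):
  stop: TP=10, FP=3+5+10+4=22, FN=5+3+2+6=16 → 20/58 = 0.3448
  yield: TP=26, FP=5+4+2+2=13, FN=3+1+1+2=7 → 52/72 = 0.7222
  speed: TP=15, FP=3+1+3+0=7, FN=5+4+5+5=19 → 30/56 = 0.5357
  noentry: TP=14, FP=2+1+5+2=10, FN=10+2+3+2=17 → 28/55 = 0.5091
  pedestrian: TP=16, FP=6+2+5+2=15, FN=4+2+0+2=8 → 32/55 = 0.5818
Highest is class 'yield' with F1 score = 0.722.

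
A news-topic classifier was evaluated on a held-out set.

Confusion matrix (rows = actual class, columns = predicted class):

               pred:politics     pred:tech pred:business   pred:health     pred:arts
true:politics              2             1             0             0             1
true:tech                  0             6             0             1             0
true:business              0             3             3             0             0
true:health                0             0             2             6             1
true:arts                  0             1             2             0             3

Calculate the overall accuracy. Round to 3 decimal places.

Accuracy = trace / total = (2+6+3+6+3=20) / 32 = 20/32 = 0.625

0.625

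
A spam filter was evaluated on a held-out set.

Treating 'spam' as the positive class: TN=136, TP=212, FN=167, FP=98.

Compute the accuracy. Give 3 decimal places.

0.568

Accuracy = (TP+TN)/N = (212+136)/613 = 0.568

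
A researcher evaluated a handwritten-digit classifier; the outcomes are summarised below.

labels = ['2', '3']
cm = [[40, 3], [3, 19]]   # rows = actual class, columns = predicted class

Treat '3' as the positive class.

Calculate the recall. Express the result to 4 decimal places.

Recall = TP/(TP+FN) = 19/(19+3) = 19/22 = 0.8636

0.8636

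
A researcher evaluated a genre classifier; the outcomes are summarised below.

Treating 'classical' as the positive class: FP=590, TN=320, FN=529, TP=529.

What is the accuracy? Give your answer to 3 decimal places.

0.431

Accuracy = (TP+TN)/N = (529+320)/1968 = 0.431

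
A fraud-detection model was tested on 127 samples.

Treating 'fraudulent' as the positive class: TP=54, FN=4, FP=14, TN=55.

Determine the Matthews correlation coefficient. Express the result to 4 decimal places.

MCC = (TP·TN − FP·FN) / √((TP+FP)(TP+FN)(TN+FP)(TN+FN))
Numerator = 54·55 − 14·4 = 2914
Denominator = √(68·58·69·59) = √16056024 = 4006.9969
MCC = 2914 / 4006.9969 = 0.7272

0.7272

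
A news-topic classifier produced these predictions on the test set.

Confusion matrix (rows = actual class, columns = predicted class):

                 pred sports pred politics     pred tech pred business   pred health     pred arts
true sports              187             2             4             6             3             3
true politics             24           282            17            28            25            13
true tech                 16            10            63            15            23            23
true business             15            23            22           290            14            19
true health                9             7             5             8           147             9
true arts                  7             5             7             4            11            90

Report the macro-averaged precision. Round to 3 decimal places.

Per-class precision (TP/(TP+FP)):
  sports: TP=187, FP=24+16+15+9+7=71 → 187/258 = 0.7248
  politics: TP=282, FP=2+10+23+7+5=47 → 282/329 = 0.8571
  tech: TP=63, FP=4+17+22+5+7=55 → 63/118 = 0.5339
  business: TP=290, FP=6+28+15+8+4=61 → 290/351 = 0.8262
  health: TP=147, FP=3+25+23+14+11=76 → 147/223 = 0.6592
  arts: TP=90, FP=3+13+23+19+9=67 → 90/157 = 0.5732
Macro-precision = mean = (0.7248 + 0.8571 + 0.5339 + 0.8262 + 0.6592 + 0.5732) / 6 = 0.696

0.696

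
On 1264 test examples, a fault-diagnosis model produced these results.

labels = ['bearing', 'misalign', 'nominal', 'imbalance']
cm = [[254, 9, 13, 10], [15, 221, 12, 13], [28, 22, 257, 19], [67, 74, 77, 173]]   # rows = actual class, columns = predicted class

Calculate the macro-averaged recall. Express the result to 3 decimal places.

0.741

Per-class recall (TP/(TP+FN)):
  bearing: TP=254, FN=9+13+10=32 → 254/286 = 0.8881
  misalign: TP=221, FN=15+12+13=40 → 221/261 = 0.8467
  nominal: TP=257, FN=28+22+19=69 → 257/326 = 0.7883
  imbalance: TP=173, FN=67+74+77=218 → 173/391 = 0.4425
Macro-recall = mean = (0.8881 + 0.8467 + 0.7883 + 0.4425) / 4 = 0.741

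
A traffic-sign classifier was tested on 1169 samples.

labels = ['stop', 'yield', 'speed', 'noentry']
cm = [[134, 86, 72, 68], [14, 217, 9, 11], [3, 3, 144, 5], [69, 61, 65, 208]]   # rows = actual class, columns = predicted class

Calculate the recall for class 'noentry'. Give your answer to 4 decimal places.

0.5161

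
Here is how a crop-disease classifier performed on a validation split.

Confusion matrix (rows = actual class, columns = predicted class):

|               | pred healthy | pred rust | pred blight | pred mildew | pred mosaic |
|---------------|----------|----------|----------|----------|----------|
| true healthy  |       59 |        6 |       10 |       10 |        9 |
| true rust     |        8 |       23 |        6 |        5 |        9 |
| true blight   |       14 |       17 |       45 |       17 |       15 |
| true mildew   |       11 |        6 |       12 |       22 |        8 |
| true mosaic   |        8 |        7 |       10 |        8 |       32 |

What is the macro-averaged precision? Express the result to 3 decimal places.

0.463

Per-class precision (TP/(TP+FP)):
  healthy: TP=59, FP=8+14+11+8=41 → 59/100 = 0.5900
  rust: TP=23, FP=6+17+6+7=36 → 23/59 = 0.3898
  blight: TP=45, FP=10+6+12+10=38 → 45/83 = 0.5422
  mildew: TP=22, FP=10+5+17+8=40 → 22/62 = 0.3548
  mosaic: TP=32, FP=9+9+15+8=41 → 32/73 = 0.4384
Macro-precision = mean = (0.5900 + 0.3898 + 0.5422 + 0.3548 + 0.4384) / 5 = 0.463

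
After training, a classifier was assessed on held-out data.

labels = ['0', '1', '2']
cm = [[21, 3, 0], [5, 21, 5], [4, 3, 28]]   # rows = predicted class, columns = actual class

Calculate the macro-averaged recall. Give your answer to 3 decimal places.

Per-class recall (TP/(TP+FN)):
  0: TP=21, FN=5+4=9 → 21/30 = 0.7000
  1: TP=21, FN=3+3=6 → 21/27 = 0.7778
  2: TP=28, FN=0+5=5 → 28/33 = 0.8485
Macro-recall = mean = (0.7000 + 0.7778 + 0.8485) / 3 = 0.775

0.775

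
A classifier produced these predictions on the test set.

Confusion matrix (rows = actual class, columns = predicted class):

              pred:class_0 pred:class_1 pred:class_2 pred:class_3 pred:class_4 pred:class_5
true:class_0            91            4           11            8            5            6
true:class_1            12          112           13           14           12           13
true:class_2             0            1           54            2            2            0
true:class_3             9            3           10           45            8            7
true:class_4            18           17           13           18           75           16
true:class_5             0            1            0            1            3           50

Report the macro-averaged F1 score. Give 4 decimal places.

0.6474

Per-class F1 score (2·TP/(2·TP+FP+FN)):
  class_0: TP=91, FP=12+0+9+18+0=39, FN=4+11+8+5+6=34 → 182/255 = 0.71373
  class_1: TP=112, FP=4+1+3+17+1=26, FN=12+13+14+12+13=64 → 224/314 = 0.71338
  class_2: TP=54, FP=11+13+10+13+0=47, FN=0+1+2+2+0=5 → 108/160 = 0.67500
  class_3: TP=45, FP=8+14+2+18+1=43, FN=9+3+10+8+7=37 → 90/170 = 0.52941
  class_4: TP=75, FP=5+12+2+8+3=30, FN=18+17+13+18+16=82 → 150/262 = 0.57252
  class_5: TP=50, FP=6+13+0+7+16=42, FN=0+1+0+1+3=5 → 100/147 = 0.68027
Macro-F1 score = mean = (0.71373 + 0.71338 + 0.67500 + 0.52941 + 0.57252 + 0.68027) / 6 = 0.6474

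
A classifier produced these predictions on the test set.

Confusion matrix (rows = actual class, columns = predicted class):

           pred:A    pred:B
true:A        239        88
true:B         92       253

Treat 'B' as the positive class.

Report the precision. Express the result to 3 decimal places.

Precision = TP/(TP+FP) = 253/(253+88) = 253/341 = 0.742

0.742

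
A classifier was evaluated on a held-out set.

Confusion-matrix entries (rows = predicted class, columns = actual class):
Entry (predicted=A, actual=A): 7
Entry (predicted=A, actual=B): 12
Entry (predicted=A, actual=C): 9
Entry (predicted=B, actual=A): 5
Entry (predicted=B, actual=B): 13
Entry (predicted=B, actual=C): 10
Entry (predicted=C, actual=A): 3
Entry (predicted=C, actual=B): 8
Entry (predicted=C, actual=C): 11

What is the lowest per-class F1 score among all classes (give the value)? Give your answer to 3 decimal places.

Per-class F1 score (2·TP/(2·TP+FP+FN)):
  A: TP=7, FP=12+9=21, FN=5+3=8 → 14/43 = 0.3256
  B: TP=13, FP=5+10=15, FN=12+8=20 → 26/61 = 0.4262
  C: TP=11, FP=3+8=11, FN=9+10=19 → 22/52 = 0.4231
Lowest is class 'A' with F1 score = 0.326.

0.326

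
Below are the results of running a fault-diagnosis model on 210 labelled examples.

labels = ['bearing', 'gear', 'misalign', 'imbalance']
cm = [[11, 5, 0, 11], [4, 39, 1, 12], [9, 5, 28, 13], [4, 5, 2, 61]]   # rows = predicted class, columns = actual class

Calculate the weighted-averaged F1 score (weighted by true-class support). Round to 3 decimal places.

Per-class F1 score (2·TP/(2·TP+FP+FN)):
  bearing: TP=11, FP=5+0+11=16, FN=4+9+4=17 → 22/55 = 0.4000
  gear: TP=39, FP=4+1+12=17, FN=5+5+5=15 → 78/110 = 0.7091
  misalign: TP=28, FP=9+5+13=27, FN=0+1+2=3 → 56/86 = 0.6512
  imbalance: TP=61, FP=4+5+2=11, FN=11+12+13=36 → 122/169 = 0.7219
Weighted-F1 score = Σ (supportᵢ/N)·F1 scoreᵢ with N=210: (28/210)·0.4000 + (54/210)·0.7091 + (31/210)·0.6512 + (97/210)·0.7219 = 0.665

0.665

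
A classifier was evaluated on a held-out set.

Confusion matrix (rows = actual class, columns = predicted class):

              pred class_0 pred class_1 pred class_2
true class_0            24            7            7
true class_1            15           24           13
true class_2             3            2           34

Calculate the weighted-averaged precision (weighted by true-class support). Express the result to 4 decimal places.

0.6518

Per-class precision (TP/(TP+FP)):
  class_0: TP=24, FP=15+3=18 → 24/42 = 0.57143
  class_1: TP=24, FP=7+2=9 → 24/33 = 0.72727
  class_2: TP=34, FP=7+13=20 → 34/54 = 0.62963
Weighted-precision = Σ (supportᵢ/N)·precisionᵢ with N=129: (38/129)·0.57143 + (52/129)·0.72727 + (39/129)·0.62963 = 0.6518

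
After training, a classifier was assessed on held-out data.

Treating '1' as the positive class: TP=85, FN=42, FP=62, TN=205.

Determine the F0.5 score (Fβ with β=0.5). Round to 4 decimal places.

Fβ = (1+β²)·TP / ((1+β²)·TP + β²·FN + FP), with β²=1/4
= 1.25·85 / (1.25·85 + 0.25·42 + 62) = 0.5944

0.5944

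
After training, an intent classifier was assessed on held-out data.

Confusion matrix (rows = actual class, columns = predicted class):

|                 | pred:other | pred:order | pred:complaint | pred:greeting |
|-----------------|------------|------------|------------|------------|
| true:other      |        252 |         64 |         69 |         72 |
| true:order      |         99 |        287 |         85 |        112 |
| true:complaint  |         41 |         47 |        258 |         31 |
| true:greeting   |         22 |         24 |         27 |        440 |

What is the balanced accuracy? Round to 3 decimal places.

0.646

Balanced accuracy = mean of per-class recall.
  other: recall = 252/457 = 0.5514
  order: recall = 287/583 = 0.4923
  complaint: recall = 258/377 = 0.6844
  greeting: recall = 440/513 = 0.8577
Mean = (0.5514 + 0.4923 + 0.6844 + 0.8577) / 4 = 0.646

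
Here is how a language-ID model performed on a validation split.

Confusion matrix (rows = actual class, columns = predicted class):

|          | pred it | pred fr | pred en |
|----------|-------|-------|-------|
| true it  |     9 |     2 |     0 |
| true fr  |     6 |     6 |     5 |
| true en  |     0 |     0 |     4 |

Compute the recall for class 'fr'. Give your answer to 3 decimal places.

0.353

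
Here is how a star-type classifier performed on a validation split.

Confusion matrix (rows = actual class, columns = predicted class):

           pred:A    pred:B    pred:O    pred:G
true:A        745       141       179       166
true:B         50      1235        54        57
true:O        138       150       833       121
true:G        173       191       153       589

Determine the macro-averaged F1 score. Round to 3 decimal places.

Per-class F1 score (2·TP/(2·TP+FP+FN)):
  A: TP=745, FP=50+138+173=361, FN=141+179+166=486 → 1490/2337 = 0.6376
  B: TP=1235, FP=141+150+191=482, FN=50+54+57=161 → 2470/3113 = 0.7934
  O: TP=833, FP=179+54+153=386, FN=138+150+121=409 → 1666/2461 = 0.6770
  G: TP=589, FP=166+57+121=344, FN=173+191+153=517 → 1178/2039 = 0.5777
Macro-F1 score = mean = (0.6376 + 0.7934 + 0.6770 + 0.5777) / 4 = 0.671

0.671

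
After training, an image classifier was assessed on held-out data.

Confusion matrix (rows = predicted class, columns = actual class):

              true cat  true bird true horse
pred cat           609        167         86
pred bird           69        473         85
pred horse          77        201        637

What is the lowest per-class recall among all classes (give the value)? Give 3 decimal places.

Per-class recall (TP/(TP+FN)):
  cat: TP=609, FN=69+77=146 → 609/755 = 0.8066
  bird: TP=473, FN=167+201=368 → 473/841 = 0.5624
  horse: TP=637, FN=86+85=171 → 637/808 = 0.7884
Lowest is class 'bird' with recall = 0.562.

0.562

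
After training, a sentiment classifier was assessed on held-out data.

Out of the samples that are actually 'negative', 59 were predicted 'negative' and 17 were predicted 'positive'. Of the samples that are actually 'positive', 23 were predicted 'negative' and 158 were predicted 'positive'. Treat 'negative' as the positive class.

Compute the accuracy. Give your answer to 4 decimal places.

Accuracy = (TP+TN)/N = (59+158)/257 = 0.8444

0.8444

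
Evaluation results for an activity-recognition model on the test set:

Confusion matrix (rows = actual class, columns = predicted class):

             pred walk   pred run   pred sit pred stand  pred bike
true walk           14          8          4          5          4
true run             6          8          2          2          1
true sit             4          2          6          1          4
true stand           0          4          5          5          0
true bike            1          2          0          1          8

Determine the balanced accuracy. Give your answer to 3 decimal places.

Balanced accuracy = mean of per-class recall.
  walk: recall = 14/35 = 0.4000
  run: recall = 8/19 = 0.4211
  sit: recall = 6/17 = 0.3529
  stand: recall = 5/14 = 0.3571
  bike: recall = 8/12 = 0.6667
Mean = (0.4000 + 0.4211 + 0.3529 + 0.3571 + 0.6667) / 5 = 0.440

0.440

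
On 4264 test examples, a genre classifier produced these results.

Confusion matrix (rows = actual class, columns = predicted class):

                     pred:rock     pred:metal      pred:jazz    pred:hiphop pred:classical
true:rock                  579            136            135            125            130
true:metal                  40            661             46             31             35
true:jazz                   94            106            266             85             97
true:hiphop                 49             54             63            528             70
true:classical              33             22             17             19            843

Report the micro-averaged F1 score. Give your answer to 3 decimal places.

0.675

Micro-averaging pools counts across classes: ΣTP=2877, ΣFP=1387, ΣFN=1387.
Micro-F1 score = 2·TP/(2·TP+FP+FN) on pooled counts = 0.675 (equals overall accuracy in single-label multiclass).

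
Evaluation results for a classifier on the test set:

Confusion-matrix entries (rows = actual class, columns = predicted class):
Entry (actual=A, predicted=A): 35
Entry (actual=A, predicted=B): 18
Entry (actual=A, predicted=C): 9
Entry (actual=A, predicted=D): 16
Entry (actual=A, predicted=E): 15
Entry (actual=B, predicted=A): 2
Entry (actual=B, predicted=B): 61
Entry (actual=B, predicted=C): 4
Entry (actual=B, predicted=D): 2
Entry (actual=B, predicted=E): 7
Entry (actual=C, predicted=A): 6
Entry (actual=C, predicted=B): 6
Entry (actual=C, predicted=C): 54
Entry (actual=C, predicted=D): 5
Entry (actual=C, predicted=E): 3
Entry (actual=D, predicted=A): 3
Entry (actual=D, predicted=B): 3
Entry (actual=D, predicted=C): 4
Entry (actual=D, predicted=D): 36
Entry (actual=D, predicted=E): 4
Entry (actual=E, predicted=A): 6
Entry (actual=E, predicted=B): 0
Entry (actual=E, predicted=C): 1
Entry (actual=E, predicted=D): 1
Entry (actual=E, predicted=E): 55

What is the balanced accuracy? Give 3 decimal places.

Balanced accuracy = mean of per-class recall.
  A: recall = 35/93 = 0.3763
  B: recall = 61/76 = 0.8026
  C: recall = 54/74 = 0.7297
  D: recall = 36/50 = 0.7200
  E: recall = 55/63 = 0.8730
Mean = (0.3763 + 0.8026 + 0.7297 + 0.7200 + 0.8730) / 5 = 0.700

0.700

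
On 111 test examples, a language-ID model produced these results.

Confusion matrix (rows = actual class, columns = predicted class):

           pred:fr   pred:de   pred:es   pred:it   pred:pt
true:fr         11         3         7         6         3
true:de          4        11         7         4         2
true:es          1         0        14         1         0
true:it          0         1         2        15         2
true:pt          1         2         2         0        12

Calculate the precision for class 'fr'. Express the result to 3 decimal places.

Take TP from the diagonal, FP from the rest of the 'fr' prediction marginal, FN from the rest of the 'fr' actual marginal.
precision = TP/(TP+FP).
fr: TP=11, FP=4+1+0+1=6 → 11/17 = 0.6471

0.647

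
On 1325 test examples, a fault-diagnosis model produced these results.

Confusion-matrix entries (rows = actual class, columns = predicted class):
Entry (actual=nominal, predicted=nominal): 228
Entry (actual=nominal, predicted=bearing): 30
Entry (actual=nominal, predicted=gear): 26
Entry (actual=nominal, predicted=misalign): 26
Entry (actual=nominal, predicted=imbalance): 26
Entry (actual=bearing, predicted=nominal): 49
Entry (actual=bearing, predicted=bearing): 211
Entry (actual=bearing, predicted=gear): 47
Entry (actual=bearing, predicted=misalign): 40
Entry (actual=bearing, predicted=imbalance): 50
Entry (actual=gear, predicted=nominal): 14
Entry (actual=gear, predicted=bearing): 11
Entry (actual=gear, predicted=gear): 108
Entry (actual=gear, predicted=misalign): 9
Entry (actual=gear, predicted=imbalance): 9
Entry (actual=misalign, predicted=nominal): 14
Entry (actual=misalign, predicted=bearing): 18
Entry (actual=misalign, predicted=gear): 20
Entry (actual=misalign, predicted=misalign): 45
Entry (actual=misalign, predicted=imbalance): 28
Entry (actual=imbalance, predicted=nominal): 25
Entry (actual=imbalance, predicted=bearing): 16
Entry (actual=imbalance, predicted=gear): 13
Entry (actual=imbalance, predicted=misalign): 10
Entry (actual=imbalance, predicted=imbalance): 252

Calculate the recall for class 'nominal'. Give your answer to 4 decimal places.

Treat 'nominal' as positive and all other classes as negative.
recall = TP/(TP+FN).
nominal: TP=228, FN=30+26+26+26=108 → 228/336 = 0.67857

0.6786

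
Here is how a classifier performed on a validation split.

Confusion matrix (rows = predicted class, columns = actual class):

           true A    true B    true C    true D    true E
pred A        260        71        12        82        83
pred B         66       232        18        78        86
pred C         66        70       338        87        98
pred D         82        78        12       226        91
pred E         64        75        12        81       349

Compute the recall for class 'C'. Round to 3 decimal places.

recall = TP/(TP+FN).
C: TP=338, FN=12+18+12+12=54 → 338/392 = 0.8622

0.862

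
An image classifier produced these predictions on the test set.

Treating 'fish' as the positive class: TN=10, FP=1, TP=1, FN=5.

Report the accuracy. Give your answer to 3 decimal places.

0.647

Accuracy = (TP+TN)/N = (1+10)/17 = 0.647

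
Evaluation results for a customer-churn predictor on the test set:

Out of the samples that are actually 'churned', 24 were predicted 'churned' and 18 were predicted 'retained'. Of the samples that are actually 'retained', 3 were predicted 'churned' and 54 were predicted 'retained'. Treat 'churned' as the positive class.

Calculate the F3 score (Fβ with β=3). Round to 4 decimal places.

Fβ = (1+β²)·TP / ((1+β²)·TP + β²·FN + FP), with β²=9
= 10·24 / (10·24 + 9·18 + 3) = 0.5926

0.5926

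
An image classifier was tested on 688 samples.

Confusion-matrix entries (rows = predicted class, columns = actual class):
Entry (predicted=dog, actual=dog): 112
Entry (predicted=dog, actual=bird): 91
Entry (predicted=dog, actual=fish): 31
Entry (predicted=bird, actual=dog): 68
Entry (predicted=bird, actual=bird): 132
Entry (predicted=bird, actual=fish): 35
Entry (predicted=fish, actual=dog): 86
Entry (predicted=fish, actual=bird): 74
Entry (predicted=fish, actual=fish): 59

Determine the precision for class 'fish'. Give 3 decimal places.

One-vs-rest for 'fish': TP = diagonal; FP = other classes predicted 'fish'; FN = 'fish' predicted as other.
precision = TP/(TP+FP).
fish: TP=59, FP=86+74=160 → 59/219 = 0.2694

0.269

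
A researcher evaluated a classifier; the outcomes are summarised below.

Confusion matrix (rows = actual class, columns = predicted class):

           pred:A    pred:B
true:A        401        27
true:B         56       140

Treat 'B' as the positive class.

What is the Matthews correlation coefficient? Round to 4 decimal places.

MCC = (TP·TN − FP·FN) / √((TP+FP)(TP+FN)(TN+FP)(TN+FN))
Numerator = 140·401 − 27·56 = 54628
Denominator = √(167·196·428·457) = √6402248272 = 80014.0505
MCC = 54628 / 80014.0505 = 0.6827

0.6827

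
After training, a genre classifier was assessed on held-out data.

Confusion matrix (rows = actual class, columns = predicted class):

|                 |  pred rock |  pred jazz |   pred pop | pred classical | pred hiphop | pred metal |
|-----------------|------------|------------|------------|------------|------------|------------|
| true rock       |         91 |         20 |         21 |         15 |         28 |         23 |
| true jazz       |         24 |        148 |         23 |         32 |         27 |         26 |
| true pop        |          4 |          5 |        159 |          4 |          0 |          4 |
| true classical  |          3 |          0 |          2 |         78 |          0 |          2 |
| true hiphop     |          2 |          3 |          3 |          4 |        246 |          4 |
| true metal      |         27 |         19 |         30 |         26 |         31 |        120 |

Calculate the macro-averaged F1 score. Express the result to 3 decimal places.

0.656

Per-class F1 score (2·TP/(2·TP+FP+FN)):
  rock: TP=91, FP=24+4+3+2+27=60, FN=20+21+15+28+23=107 → 182/349 = 0.5215
  jazz: TP=148, FP=20+5+0+3+19=47, FN=24+23+32+27+26=132 → 296/475 = 0.6232
  pop: TP=159, FP=21+23+2+3+30=79, FN=4+5+4+0+4=17 → 318/414 = 0.7681
  classical: TP=78, FP=15+32+4+4+26=81, FN=3+0+2+0+2=7 → 156/244 = 0.6393
  hiphop: TP=246, FP=28+27+0+0+31=86, FN=2+3+3+4+4=16 → 492/594 = 0.8283
  metal: TP=120, FP=23+26+4+2+4=59, FN=27+19+30+26+31=133 → 240/432 = 0.5556
Macro-F1 score = mean = (0.5215 + 0.6232 + 0.7681 + 0.6393 + 0.8283 + 0.5556) / 6 = 0.656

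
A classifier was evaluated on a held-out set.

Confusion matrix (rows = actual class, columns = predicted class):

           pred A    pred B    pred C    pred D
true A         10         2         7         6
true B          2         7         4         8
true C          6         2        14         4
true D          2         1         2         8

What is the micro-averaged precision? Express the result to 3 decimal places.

Micro-averaging pools counts across classes: ΣTP=39, ΣFP=46, ΣFN=46.
Micro-precision = TP/(TP+FP) on pooled counts = 0.459 (equals overall accuracy in single-label multiclass).

0.459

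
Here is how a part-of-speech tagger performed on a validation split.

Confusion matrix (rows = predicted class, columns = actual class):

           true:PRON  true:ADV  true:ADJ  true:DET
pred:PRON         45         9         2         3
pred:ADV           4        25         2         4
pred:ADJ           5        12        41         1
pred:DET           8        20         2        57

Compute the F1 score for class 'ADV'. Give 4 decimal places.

0.4950

One-vs-rest for 'ADV': TP = diagonal; FP = other classes predicted 'ADV'; FN = 'ADV' predicted as other.
F1 score = 2·TP/(2·TP+FP+FN).
ADV: TP=25, FP=4+2+4=10, FN=9+12+20=41 → 50/101 = 0.49505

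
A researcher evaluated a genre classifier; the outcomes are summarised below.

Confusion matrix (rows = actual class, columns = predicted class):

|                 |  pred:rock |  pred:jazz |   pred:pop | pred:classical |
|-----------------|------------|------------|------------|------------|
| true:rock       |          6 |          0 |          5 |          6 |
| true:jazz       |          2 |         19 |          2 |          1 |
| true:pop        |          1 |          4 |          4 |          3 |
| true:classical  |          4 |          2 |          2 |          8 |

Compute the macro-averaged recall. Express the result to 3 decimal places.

0.494

Per-class recall (TP/(TP+FN)):
  rock: TP=6, FN=0+5+6=11 → 6/17 = 0.3529
  jazz: TP=19, FN=2+2+1=5 → 19/24 = 0.7917
  pop: TP=4, FN=1+4+3=8 → 4/12 = 0.3333
  classical: TP=8, FN=4+2+2=8 → 8/16 = 0.5000
Macro-recall = mean = (0.3529 + 0.7917 + 0.3333 + 0.5000) / 4 = 0.494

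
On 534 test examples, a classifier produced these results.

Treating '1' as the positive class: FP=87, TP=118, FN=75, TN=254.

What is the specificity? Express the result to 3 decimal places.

Specificity = TN/(TN+FP) = 254/(254+87) = 0.745

0.745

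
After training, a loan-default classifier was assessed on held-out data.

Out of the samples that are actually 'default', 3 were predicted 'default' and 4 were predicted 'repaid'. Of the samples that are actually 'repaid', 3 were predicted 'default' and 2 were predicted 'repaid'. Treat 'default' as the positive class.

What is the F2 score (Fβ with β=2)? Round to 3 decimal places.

Fβ = (1+β²)·TP / ((1+β²)·TP + β²·FN + FP), with β²=4
= 5·3 / (5·3 + 4·4 + 3) = 0.441

0.441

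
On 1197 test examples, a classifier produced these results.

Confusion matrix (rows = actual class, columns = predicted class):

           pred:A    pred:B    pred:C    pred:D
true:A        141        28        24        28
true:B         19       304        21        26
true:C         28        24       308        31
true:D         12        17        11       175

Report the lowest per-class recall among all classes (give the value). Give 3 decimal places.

Per-class recall (TP/(TP+FN)):
  A: TP=141, FN=28+24+28=80 → 141/221 = 0.6380
  B: TP=304, FN=19+21+26=66 → 304/370 = 0.8216
  C: TP=308, FN=28+24+31=83 → 308/391 = 0.7877
  D: TP=175, FN=12+17+11=40 → 175/215 = 0.8140
Lowest is class 'A' with recall = 0.638.

0.638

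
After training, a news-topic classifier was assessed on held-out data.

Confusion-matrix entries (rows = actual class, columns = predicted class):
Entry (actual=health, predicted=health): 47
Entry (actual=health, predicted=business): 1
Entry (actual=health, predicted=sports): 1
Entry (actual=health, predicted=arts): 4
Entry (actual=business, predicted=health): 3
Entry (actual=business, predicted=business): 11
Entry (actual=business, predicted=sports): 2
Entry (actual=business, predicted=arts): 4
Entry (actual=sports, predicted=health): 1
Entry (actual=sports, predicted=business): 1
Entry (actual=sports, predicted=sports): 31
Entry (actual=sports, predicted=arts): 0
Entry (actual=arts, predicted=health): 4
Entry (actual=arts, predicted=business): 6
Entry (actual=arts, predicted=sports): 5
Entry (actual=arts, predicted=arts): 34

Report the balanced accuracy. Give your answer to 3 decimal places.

0.768

Balanced accuracy = mean of per-class recall.
  health: recall = 47/53 = 0.8868
  business: recall = 11/20 = 0.5500
  sports: recall = 31/33 = 0.9394
  arts: recall = 34/49 = 0.6939
Mean = (0.8868 + 0.5500 + 0.9394 + 0.6939) / 4 = 0.768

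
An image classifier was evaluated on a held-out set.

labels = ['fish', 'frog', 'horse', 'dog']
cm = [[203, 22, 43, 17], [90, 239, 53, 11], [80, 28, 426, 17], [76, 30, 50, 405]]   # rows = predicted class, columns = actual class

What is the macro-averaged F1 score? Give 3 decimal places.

0.696

Per-class F1 score (2·TP/(2·TP+FP+FN)):
  fish: TP=203, FP=22+43+17=82, FN=90+80+76=246 → 406/734 = 0.5531
  frog: TP=239, FP=90+53+11=154, FN=22+28+30=80 → 478/712 = 0.6713
  horse: TP=426, FP=80+28+17=125, FN=43+53+50=146 → 852/1123 = 0.7587
  dog: TP=405, FP=76+30+50=156, FN=17+11+17=45 → 810/1011 = 0.8012
Macro-F1 score = mean = (0.5531 + 0.6713 + 0.7587 + 0.8012) / 4 = 0.696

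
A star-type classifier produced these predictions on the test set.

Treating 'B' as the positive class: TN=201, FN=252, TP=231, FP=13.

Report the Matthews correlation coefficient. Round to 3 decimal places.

MCC = (TP·TN − FP·FN) / √((TP+FP)(TP+FN)(TN+FP)(TN+FN))
Numerator = 231·201 − 13·252 = 43155
Denominator = √(244·483·214·453) = √11424808584 = 106886.8962
MCC = 43155 / 106886.8962 = 0.404

0.404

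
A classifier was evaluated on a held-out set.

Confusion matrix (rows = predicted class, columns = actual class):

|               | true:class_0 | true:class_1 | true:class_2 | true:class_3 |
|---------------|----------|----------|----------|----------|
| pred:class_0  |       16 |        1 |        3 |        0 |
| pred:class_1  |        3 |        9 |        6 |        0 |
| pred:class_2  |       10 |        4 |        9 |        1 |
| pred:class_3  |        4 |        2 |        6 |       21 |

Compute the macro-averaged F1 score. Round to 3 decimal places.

0.568

Per-class F1 score (2·TP/(2·TP+FP+FN)):
  class_0: TP=16, FP=1+3+0=4, FN=3+10+4=17 → 32/53 = 0.6038
  class_1: TP=9, FP=3+6+0=9, FN=1+4+2=7 → 18/34 = 0.5294
  class_2: TP=9, FP=10+4+1=15, FN=3+6+6=15 → 18/48 = 0.3750
  class_3: TP=21, FP=4+2+6=12, FN=0+0+1=1 → 42/55 = 0.7636
Macro-F1 score = mean = (0.6038 + 0.5294 + 0.3750 + 0.7636) / 4 = 0.568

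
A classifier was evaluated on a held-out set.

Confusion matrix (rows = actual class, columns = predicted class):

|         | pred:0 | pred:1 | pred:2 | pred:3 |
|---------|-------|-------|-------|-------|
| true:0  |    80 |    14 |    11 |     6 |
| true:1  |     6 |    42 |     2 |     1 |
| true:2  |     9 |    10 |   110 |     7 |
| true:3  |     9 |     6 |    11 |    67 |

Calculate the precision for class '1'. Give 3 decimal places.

precision = TP/(TP+FP).
1: TP=42, FP=14+10+6=30 → 42/72 = 0.5833

0.583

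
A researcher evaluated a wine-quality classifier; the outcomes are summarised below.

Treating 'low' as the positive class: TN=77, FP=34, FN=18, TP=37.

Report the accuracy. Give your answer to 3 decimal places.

Accuracy = (TP+TN)/N = (37+77)/166 = 0.687

0.687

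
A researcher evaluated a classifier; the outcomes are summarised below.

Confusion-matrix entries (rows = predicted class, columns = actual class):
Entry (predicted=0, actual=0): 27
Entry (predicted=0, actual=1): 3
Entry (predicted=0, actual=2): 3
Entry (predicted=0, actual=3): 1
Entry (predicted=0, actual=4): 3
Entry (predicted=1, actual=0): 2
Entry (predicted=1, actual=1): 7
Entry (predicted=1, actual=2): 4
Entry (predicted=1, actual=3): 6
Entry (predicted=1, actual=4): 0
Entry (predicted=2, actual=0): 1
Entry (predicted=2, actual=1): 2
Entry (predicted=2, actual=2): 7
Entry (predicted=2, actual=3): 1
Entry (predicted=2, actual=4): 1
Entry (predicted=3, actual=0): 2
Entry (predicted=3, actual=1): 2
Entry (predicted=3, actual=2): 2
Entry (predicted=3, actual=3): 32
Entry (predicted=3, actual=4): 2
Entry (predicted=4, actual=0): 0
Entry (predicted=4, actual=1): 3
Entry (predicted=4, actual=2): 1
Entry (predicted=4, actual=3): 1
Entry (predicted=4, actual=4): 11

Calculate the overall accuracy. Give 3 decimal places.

Accuracy = trace / total = (27+7+7+32+11=84) / 124 = 84/124 = 0.677

0.677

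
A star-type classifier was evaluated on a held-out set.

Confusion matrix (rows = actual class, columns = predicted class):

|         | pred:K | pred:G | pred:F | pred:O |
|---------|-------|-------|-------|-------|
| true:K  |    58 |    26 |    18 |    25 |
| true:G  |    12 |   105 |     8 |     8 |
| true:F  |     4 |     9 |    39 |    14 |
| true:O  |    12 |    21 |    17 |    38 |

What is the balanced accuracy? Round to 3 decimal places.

Balanced accuracy = mean of per-class recall.
  K: recall = 58/127 = 0.4567
  G: recall = 105/133 = 0.7895
  F: recall = 39/66 = 0.5909
  O: recall = 38/88 = 0.4318
Mean = (0.4567 + 0.7895 + 0.5909 + 0.4318) / 4 = 0.567

0.567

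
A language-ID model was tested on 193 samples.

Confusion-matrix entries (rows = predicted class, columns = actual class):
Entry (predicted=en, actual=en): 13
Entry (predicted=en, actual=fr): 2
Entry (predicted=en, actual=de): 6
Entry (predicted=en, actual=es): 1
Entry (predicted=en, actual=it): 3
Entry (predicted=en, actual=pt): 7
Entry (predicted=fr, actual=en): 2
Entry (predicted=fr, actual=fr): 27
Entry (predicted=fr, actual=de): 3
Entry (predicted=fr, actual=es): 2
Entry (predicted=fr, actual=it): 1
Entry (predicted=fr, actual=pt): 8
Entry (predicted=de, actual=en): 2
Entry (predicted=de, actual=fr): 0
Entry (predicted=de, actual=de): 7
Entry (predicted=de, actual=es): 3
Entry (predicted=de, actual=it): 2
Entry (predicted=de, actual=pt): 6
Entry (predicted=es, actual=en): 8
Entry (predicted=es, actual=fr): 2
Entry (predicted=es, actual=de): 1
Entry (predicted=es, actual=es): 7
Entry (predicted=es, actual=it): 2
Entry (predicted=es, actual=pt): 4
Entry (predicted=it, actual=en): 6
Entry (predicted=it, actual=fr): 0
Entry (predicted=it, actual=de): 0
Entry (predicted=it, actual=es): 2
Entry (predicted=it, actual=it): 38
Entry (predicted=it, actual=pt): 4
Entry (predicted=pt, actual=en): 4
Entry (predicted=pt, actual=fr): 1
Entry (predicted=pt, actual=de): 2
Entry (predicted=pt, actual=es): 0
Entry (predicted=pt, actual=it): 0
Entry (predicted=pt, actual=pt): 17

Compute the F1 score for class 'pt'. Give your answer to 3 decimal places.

Treat 'pt' as positive and all other classes as negative.
F1 score = 2·TP/(2·TP+FP+FN).
pt: TP=17, FP=4+1+2+0+0=7, FN=7+8+6+4+4=29 → 34/70 = 0.4857

0.486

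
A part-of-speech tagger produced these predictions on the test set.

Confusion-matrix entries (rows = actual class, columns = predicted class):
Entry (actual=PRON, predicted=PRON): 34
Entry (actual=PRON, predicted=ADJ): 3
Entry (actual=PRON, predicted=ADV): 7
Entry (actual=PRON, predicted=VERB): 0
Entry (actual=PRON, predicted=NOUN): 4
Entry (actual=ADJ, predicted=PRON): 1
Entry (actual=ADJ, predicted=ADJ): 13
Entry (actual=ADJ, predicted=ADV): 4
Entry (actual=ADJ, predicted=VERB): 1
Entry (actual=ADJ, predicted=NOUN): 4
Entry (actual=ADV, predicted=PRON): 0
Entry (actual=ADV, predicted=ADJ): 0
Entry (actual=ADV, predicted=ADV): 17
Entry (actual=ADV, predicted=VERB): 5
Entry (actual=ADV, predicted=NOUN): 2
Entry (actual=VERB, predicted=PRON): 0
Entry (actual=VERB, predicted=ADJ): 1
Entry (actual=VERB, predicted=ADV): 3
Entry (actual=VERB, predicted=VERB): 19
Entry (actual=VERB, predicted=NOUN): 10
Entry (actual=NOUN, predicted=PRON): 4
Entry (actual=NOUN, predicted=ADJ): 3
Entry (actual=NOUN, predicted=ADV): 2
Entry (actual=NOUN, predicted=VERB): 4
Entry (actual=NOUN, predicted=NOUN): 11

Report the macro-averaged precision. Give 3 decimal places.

0.609

Per-class precision (TP/(TP+FP)):
  PRON: TP=34, FP=1+0+0+4=5 → 34/39 = 0.8718
  ADJ: TP=13, FP=3+0+1+3=7 → 13/20 = 0.6500
  ADV: TP=17, FP=7+4+3+2=16 → 17/33 = 0.5152
  VERB: TP=19, FP=0+1+5+4=10 → 19/29 = 0.6552
  NOUN: TP=11, FP=4+4+2+10=20 → 11/31 = 0.3548
Macro-precision = mean = (0.8718 + 0.6500 + 0.5152 + 0.6552 + 0.3548) / 5 = 0.609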